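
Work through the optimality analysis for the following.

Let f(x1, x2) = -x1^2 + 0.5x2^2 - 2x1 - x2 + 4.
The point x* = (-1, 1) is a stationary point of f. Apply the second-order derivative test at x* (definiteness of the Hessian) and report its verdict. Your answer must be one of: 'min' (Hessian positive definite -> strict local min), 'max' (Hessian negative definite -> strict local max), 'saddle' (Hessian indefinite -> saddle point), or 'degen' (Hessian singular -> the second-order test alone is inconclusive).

Compute the Hessian H = grad^2 f:
  H = [[-2, 0], [0, 1]]
Verify stationarity: grad f(x*) = H x* + g = (0, 0).
Eigenvalues of H: -2, 1.
Eigenvalues have mixed signs, so H is indefinite -> x* is a saddle point.

saddle


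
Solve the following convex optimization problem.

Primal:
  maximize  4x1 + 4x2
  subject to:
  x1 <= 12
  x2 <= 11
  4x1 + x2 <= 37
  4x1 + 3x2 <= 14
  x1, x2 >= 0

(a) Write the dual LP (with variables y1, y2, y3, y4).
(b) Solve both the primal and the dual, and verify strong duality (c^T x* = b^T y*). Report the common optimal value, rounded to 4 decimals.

The standard primal-dual pair for 'max c^T x s.t. A x <= b, x >= 0' is:
  Dual:  min b^T y  s.t.  A^T y >= c,  y >= 0.

So the dual LP is:
  minimize  12y1 + 11y2 + 37y3 + 14y4
  subject to:
    y1 + 4y3 + 4y4 >= 4
    y2 + y3 + 3y4 >= 4
    y1, y2, y3, y4 >= 0

Solving the primal: x* = (0, 4.6667).
  primal value c^T x* = 18.6667.
Solving the dual: y* = (0, 0, 0, 1.3333).
  dual value b^T y* = 18.6667.
Strong duality: c^T x* = b^T y*. Confirmed.

18.6667


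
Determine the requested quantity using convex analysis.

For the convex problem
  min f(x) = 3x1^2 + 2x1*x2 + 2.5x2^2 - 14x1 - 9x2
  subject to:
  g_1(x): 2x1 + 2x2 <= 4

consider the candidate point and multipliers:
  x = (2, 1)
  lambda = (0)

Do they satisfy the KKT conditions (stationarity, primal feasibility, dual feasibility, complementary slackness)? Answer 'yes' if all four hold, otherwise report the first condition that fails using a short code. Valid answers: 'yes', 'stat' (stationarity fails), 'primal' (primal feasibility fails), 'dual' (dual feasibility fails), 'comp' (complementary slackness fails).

Gradient of f: grad f(x) = Q x + c = (0, 0)
Constraint values g_i(x) = a_i^T x - b_i:
  g_1((2, 1)) = 2
Stationarity residual: grad f(x) + sum_i lambda_i a_i = (0, 0)
  -> stationarity OK
Primal feasibility (all g_i <= 0): FAILS
Dual feasibility (all lambda_i >= 0): OK
Complementary slackness (lambda_i * g_i(x) = 0 for all i): OK

Verdict: the first failing condition is primal_feasibility -> primal.

primal


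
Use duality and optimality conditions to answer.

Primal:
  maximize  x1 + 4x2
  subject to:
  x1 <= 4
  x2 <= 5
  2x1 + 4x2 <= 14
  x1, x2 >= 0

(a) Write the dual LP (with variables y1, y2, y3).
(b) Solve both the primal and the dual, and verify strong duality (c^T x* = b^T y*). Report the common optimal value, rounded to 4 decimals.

The standard primal-dual pair for 'max c^T x s.t. A x <= b, x >= 0' is:
  Dual:  min b^T y  s.t.  A^T y >= c,  y >= 0.

So the dual LP is:
  minimize  4y1 + 5y2 + 14y3
  subject to:
    y1 + 2y3 >= 1
    y2 + 4y3 >= 4
    y1, y2, y3 >= 0

Solving the primal: x* = (0, 3.5).
  primal value c^T x* = 14.
Solving the dual: y* = (0, 0, 1).
  dual value b^T y* = 14.
Strong duality: c^T x* = b^T y*. Confirmed.

14


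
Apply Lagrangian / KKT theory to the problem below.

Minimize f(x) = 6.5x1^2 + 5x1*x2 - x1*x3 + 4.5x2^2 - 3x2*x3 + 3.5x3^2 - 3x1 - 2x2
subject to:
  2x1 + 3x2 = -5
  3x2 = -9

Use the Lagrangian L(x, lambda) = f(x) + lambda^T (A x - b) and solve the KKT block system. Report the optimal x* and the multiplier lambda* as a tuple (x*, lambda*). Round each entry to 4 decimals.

Form the Lagrangian:
  L(x, lambda) = (1/2) x^T Q x + c^T x + lambda^T (A x - b)
Stationarity (grad_x L = 0): Q x + c + A^T lambda = 0.
Primal feasibility: A x = b.

This gives the KKT block system:
  [ Q   A^T ] [ x     ]   [-c ]
  [ A    0  ] [ lambda ] = [ b ]

Solving the linear system:
  x*      = (2, -3, -1)
  lambda* = (-4.5, 9.8333)
  f(x*)   = 33

x* = (2, -3, -1), lambda* = (-4.5, 9.8333)


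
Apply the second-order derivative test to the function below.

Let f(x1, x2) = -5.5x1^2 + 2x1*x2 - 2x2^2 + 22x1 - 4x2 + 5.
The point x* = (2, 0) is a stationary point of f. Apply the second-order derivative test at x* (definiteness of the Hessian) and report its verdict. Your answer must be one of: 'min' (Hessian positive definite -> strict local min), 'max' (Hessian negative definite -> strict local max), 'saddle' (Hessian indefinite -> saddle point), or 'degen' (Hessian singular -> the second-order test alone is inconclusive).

Compute the Hessian H = grad^2 f:
  H = [[-11, 2], [2, -4]]
Verify stationarity: grad f(x*) = H x* + g = (0, 0).
Eigenvalues of H: -11.5311, -3.4689.
Both eigenvalues < 0, so H is negative definite -> x* is a strict local max.

max


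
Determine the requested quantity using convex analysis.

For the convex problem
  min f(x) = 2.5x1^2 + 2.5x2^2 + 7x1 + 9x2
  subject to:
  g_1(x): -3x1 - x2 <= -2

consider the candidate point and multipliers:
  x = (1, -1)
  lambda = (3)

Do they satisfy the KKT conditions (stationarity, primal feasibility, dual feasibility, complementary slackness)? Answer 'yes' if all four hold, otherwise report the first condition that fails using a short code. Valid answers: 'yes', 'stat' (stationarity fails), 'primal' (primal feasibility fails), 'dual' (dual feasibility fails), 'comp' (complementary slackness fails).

Gradient of f: grad f(x) = Q x + c = (12, 4)
Constraint values g_i(x) = a_i^T x - b_i:
  g_1((1, -1)) = 0
Stationarity residual: grad f(x) + sum_i lambda_i a_i = (3, 1)
  -> stationarity FAILS
Primal feasibility (all g_i <= 0): OK
Dual feasibility (all lambda_i >= 0): OK
Complementary slackness (lambda_i * g_i(x) = 0 for all i): OK

Verdict: the first failing condition is stationarity -> stat.

stat


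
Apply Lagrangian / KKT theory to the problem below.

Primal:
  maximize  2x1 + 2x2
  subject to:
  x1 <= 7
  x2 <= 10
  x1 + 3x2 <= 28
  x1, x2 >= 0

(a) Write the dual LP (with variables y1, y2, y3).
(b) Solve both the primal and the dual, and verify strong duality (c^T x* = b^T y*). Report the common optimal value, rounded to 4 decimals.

The standard primal-dual pair for 'max c^T x s.t. A x <= b, x >= 0' is:
  Dual:  min b^T y  s.t.  A^T y >= c,  y >= 0.

So the dual LP is:
  minimize  7y1 + 10y2 + 28y3
  subject to:
    y1 + y3 >= 2
    y2 + 3y3 >= 2
    y1, y2, y3 >= 0

Solving the primal: x* = (7, 7).
  primal value c^T x* = 28.
Solving the dual: y* = (1.3333, 0, 0.6667).
  dual value b^T y* = 28.
Strong duality: c^T x* = b^T y*. Confirmed.

28


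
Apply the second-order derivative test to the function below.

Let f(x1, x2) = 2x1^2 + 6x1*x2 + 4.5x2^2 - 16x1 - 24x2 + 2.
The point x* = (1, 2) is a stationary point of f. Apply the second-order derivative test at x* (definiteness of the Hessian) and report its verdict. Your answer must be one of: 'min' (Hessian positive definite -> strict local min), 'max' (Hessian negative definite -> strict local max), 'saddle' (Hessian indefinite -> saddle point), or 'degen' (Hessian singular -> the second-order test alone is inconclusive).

Compute the Hessian H = grad^2 f:
  H = [[4, 6], [6, 9]]
Verify stationarity: grad f(x*) = H x* + g = (0, 0).
Eigenvalues of H: 0, 13.
H has a zero eigenvalue (singular; positive semidefinite but not definite), so H is neither positive definite, negative definite, nor indefinite. The second-order test alone is inconclusive -> degen.
(Indeed, f is constant along the null direction of H through x*, so x* is not a strict local extremum.)

degen


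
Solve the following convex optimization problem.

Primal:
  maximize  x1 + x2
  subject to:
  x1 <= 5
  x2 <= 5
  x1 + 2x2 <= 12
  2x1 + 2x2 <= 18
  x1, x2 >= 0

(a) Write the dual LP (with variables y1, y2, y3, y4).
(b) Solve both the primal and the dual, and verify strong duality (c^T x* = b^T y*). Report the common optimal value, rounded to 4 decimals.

The standard primal-dual pair for 'max c^T x s.t. A x <= b, x >= 0' is:
  Dual:  min b^T y  s.t.  A^T y >= c,  y >= 0.

So the dual LP is:
  minimize  5y1 + 5y2 + 12y3 + 18y4
  subject to:
    y1 + y3 + 2y4 >= 1
    y2 + 2y3 + 2y4 >= 1
    y1, y2, y3, y4 >= 0

Solving the primal: x* = (5, 3.5).
  primal value c^T x* = 8.5.
Solving the dual: y* = (0.5, 0, 0.5, 0).
  dual value b^T y* = 8.5.
Strong duality: c^T x* = b^T y*. Confirmed.

8.5


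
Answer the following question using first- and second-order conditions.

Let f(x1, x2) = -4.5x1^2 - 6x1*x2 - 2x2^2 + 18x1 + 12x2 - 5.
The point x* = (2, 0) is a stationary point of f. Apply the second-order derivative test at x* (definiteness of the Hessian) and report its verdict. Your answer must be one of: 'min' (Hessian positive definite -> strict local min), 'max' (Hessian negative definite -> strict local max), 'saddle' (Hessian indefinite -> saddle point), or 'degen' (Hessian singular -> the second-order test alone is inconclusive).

Compute the Hessian H = grad^2 f:
  H = [[-9, -6], [-6, -4]]
Verify stationarity: grad f(x*) = H x* + g = (0, 0).
Eigenvalues of H: -13, 0.
H has a zero eigenvalue (singular; negative semidefinite but not definite), so H is neither positive definite, negative definite, nor indefinite. The second-order test alone is inconclusive -> degen.
(Indeed, f is constant along the null direction of H through x*, so x* is not a strict local extremum.)

degen


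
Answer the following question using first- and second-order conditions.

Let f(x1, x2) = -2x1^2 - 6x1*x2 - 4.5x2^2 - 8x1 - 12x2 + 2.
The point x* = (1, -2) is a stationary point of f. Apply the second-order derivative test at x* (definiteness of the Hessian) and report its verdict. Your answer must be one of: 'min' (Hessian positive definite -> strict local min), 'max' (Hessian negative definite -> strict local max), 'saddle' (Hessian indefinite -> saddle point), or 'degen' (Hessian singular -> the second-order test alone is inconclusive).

Compute the Hessian H = grad^2 f:
  H = [[-4, -6], [-6, -9]]
Verify stationarity: grad f(x*) = H x* + g = (0, 0).
Eigenvalues of H: -13, 0.
H has a zero eigenvalue (singular; negative semidefinite but not definite), so H is neither positive definite, negative definite, nor indefinite. The second-order test alone is inconclusive -> degen.
(Indeed, f is constant along the null direction of H through x*, so x* is not a strict local extremum.)

degen


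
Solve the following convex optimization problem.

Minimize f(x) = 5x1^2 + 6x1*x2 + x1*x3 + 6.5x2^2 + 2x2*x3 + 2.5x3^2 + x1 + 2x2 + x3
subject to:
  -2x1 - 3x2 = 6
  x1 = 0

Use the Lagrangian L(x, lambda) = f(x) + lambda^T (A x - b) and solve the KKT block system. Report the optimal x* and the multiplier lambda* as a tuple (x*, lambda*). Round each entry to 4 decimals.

Form the Lagrangian:
  L(x, lambda) = (1/2) x^T Q x + c^T x + lambda^T (A x - b)
Stationarity (grad_x L = 0): Q x + c + A^T lambda = 0.
Primal feasibility: A x = b.

This gives the KKT block system:
  [ Q   A^T ] [ x     ]   [-c ]
  [ A    0  ] [ lambda ] = [ b ]

Solving the linear system:
  x*      = (0, -2, 0.6)
  lambda* = (-7.6, -4.8)
  f(x*)   = 21.1

x* = (0, -2, 0.6), lambda* = (-7.6, -4.8)


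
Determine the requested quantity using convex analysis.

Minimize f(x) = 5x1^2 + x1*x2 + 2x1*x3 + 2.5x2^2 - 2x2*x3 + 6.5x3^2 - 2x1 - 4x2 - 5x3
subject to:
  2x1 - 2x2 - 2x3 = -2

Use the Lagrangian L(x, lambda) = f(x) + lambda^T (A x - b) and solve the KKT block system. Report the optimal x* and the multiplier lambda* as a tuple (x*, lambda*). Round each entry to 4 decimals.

Form the Lagrangian:
  L(x, lambda) = (1/2) x^T Q x + c^T x + lambda^T (A x - b)
Stationarity (grad_x L = 0): Q x + c + A^T lambda = 0.
Primal feasibility: A x = b.

This gives the KKT block system:
  [ Q   A^T ] [ x     ]   [-c ]
  [ A    0  ] [ lambda ] = [ b ]

Solving the linear system:
  x*      = (0.142, 0.7396, 0.4024)
  lambda* = (-0.4822)
  f(x*)   = -3.1095

x* = (0.142, 0.7396, 0.4024), lambda* = (-0.4822)


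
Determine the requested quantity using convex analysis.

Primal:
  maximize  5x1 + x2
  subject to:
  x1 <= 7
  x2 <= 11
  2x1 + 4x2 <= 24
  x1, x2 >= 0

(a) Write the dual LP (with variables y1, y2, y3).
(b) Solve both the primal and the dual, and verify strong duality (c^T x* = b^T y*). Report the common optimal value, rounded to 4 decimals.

The standard primal-dual pair for 'max c^T x s.t. A x <= b, x >= 0' is:
  Dual:  min b^T y  s.t.  A^T y >= c,  y >= 0.

So the dual LP is:
  minimize  7y1 + 11y2 + 24y3
  subject to:
    y1 + 2y3 >= 5
    y2 + 4y3 >= 1
    y1, y2, y3 >= 0

Solving the primal: x* = (7, 2.5).
  primal value c^T x* = 37.5.
Solving the dual: y* = (4.5, 0, 0.25).
  dual value b^T y* = 37.5.
Strong duality: c^T x* = b^T y*. Confirmed.

37.5


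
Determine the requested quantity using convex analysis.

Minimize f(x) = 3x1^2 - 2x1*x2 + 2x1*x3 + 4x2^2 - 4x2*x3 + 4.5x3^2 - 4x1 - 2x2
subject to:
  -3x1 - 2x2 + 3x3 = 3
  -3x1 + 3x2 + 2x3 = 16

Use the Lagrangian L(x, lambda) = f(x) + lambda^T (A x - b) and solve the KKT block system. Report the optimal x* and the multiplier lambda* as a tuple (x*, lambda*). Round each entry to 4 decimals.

Form the Lagrangian:
  L(x, lambda) = (1/2) x^T Q x + c^T x + lambda^T (A x - b)
Stationarity (grad_x L = 0): Q x + c + A^T lambda = 0.
Primal feasibility: A x = b.

This gives the KKT block system:
  [ Q   A^T ] [ x     ]   [-c ]
  [ A    0  ] [ lambda ] = [ b ]

Solving the linear system:
  x*      = (-0.8151, 3.0427, 2.2133)
  lambda* = (0.9138, -4.4302)
  f(x*)   = 32.6587

x* = (-0.8151, 3.0427, 2.2133), lambda* = (0.9138, -4.4302)


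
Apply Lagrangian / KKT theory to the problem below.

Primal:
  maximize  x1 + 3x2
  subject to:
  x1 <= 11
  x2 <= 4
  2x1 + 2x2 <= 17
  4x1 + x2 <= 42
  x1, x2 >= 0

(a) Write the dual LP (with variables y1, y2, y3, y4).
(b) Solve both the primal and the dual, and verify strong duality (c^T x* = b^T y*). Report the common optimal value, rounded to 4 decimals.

The standard primal-dual pair for 'max c^T x s.t. A x <= b, x >= 0' is:
  Dual:  min b^T y  s.t.  A^T y >= c,  y >= 0.

So the dual LP is:
  minimize  11y1 + 4y2 + 17y3 + 42y4
  subject to:
    y1 + 2y3 + 4y4 >= 1
    y2 + 2y3 + y4 >= 3
    y1, y2, y3, y4 >= 0

Solving the primal: x* = (4.5, 4).
  primal value c^T x* = 16.5.
Solving the dual: y* = (0, 2, 0.5, 0).
  dual value b^T y* = 16.5.
Strong duality: c^T x* = b^T y*. Confirmed.

16.5


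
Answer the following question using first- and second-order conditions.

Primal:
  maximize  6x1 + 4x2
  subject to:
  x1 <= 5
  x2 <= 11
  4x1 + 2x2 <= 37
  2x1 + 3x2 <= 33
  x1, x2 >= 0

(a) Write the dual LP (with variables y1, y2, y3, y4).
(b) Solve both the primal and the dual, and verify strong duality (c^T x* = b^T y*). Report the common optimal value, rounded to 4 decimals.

The standard primal-dual pair for 'max c^T x s.t. A x <= b, x >= 0' is:
  Dual:  min b^T y  s.t.  A^T y >= c,  y >= 0.

So the dual LP is:
  minimize  5y1 + 11y2 + 37y3 + 33y4
  subject to:
    y1 + 4y3 + 2y4 >= 6
    y2 + 2y3 + 3y4 >= 4
    y1, y2, y3, y4 >= 0

Solving the primal: x* = (5, 7.6667).
  primal value c^T x* = 60.6667.
Solving the dual: y* = (3.3333, 0, 0, 1.3333).
  dual value b^T y* = 60.6667.
Strong duality: c^T x* = b^T y*. Confirmed.

60.6667


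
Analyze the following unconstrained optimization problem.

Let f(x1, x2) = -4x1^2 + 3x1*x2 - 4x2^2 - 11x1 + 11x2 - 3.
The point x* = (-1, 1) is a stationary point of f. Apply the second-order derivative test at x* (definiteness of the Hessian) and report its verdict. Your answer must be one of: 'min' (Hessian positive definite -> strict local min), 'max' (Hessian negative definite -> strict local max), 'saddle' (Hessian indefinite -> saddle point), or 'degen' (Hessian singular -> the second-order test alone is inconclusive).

Compute the Hessian H = grad^2 f:
  H = [[-8, 3], [3, -8]]
Verify stationarity: grad f(x*) = H x* + g = (0, 0).
Eigenvalues of H: -11, -5.
Both eigenvalues < 0, so H is negative definite -> x* is a strict local max.

max


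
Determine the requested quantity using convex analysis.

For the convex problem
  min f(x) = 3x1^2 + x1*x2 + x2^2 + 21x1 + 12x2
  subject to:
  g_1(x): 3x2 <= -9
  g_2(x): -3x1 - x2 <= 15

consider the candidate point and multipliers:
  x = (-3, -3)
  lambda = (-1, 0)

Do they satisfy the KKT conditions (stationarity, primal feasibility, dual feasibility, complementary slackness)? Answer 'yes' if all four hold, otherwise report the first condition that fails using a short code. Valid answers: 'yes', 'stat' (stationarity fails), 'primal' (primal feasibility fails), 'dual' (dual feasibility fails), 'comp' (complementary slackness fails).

Gradient of f: grad f(x) = Q x + c = (0, 3)
Constraint values g_i(x) = a_i^T x - b_i:
  g_1((-3, -3)) = 0
  g_2((-3, -3)) = -3
Stationarity residual: grad f(x) + sum_i lambda_i a_i = (0, 0)
  -> stationarity OK
Primal feasibility (all g_i <= 0): OK
Dual feasibility (all lambda_i >= 0): FAILS
Complementary slackness (lambda_i * g_i(x) = 0 for all i): OK

Verdict: the first failing condition is dual_feasibility -> dual.

dual


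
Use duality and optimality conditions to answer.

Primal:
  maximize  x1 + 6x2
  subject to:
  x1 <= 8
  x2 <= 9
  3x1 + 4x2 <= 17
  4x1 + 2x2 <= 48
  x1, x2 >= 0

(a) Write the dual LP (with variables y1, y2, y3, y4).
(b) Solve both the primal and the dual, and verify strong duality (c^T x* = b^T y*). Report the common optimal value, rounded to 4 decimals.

The standard primal-dual pair for 'max c^T x s.t. A x <= b, x >= 0' is:
  Dual:  min b^T y  s.t.  A^T y >= c,  y >= 0.

So the dual LP is:
  minimize  8y1 + 9y2 + 17y3 + 48y4
  subject to:
    y1 + 3y3 + 4y4 >= 1
    y2 + 4y3 + 2y4 >= 6
    y1, y2, y3, y4 >= 0

Solving the primal: x* = (0, 4.25).
  primal value c^T x* = 25.5.
Solving the dual: y* = (0, 0, 1.5, 0).
  dual value b^T y* = 25.5.
Strong duality: c^T x* = b^T y*. Confirmed.

25.5


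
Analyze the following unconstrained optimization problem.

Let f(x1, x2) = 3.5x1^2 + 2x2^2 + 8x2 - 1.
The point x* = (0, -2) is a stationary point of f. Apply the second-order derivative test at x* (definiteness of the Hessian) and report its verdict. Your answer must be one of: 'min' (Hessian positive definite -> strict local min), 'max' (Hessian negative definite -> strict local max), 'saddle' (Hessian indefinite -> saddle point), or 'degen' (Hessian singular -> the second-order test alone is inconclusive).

Compute the Hessian H = grad^2 f:
  H = [[7, 0], [0, 4]]
Verify stationarity: grad f(x*) = H x* + g = (0, 0).
Eigenvalues of H: 4, 7.
Both eigenvalues > 0, so H is positive definite -> x* is a strict local min.

min


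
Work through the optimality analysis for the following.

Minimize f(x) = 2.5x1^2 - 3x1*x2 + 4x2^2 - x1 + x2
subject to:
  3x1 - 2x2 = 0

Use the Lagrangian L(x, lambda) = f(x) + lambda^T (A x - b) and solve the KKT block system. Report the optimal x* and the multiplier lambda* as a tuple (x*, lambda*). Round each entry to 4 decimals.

Form the Lagrangian:
  L(x, lambda) = (1/2) x^T Q x + c^T x + lambda^T (A x - b)
Stationarity (grad_x L = 0): Q x + c + A^T lambda = 0.
Primal feasibility: A x = b.

This gives the KKT block system:
  [ Q   A^T ] [ x     ]   [-c ]
  [ A    0  ] [ lambda ] = [ b ]

Solving the linear system:
  x*      = (-0.0357, -0.0536)
  lambda* = (0.3393)
  f(x*)   = -0.0089

x* = (-0.0357, -0.0536), lambda* = (0.3393)


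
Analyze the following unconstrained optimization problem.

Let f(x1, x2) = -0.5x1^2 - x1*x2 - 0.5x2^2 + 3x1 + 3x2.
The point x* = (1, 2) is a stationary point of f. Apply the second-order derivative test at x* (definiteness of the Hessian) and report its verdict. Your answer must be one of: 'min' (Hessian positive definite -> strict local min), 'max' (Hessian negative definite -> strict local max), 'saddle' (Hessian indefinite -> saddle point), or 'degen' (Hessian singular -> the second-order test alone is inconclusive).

Compute the Hessian H = grad^2 f:
  H = [[-1, -1], [-1, -1]]
Verify stationarity: grad f(x*) = H x* + g = (0, 0).
Eigenvalues of H: -2, 0.
H has a zero eigenvalue (singular; negative semidefinite but not definite), so H is neither positive definite, negative definite, nor indefinite. The second-order test alone is inconclusive -> degen.
(Indeed, f is constant along the null direction of H through x*, so x* is not a strict local extremum.)

degen


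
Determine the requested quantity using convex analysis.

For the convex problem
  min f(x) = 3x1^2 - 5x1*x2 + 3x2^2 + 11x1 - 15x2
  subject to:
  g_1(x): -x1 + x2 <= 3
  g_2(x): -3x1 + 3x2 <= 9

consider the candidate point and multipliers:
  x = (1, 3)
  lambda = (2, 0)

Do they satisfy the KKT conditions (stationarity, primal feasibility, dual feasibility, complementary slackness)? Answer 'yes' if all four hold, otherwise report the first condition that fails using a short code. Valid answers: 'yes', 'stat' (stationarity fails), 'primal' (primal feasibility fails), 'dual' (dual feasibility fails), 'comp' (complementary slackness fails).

Gradient of f: grad f(x) = Q x + c = (2, -2)
Constraint values g_i(x) = a_i^T x - b_i:
  g_1((1, 3)) = -1
  g_2((1, 3)) = -3
Stationarity residual: grad f(x) + sum_i lambda_i a_i = (0, 0)
  -> stationarity OK
Primal feasibility (all g_i <= 0): OK
Dual feasibility (all lambda_i >= 0): OK
Complementary slackness (lambda_i * g_i(x) = 0 for all i): FAILS

Verdict: the first failing condition is complementary_slackness -> comp.

comp


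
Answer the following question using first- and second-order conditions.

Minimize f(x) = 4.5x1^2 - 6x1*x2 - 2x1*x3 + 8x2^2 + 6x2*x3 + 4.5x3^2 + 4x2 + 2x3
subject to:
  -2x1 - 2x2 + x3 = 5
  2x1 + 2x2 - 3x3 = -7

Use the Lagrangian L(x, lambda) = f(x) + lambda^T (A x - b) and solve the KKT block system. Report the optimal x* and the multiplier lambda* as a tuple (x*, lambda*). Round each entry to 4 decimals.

Form the Lagrangian:
  L(x, lambda) = (1/2) x^T Q x + c^T x + lambda^T (A x - b)
Stationarity (grad_x L = 0): Q x + c + A^T lambda = 0.
Primal feasibility: A x = b.

This gives the KKT block system:
  [ Q   A^T ] [ x     ]   [-c ]
  [ A    0  ] [ lambda ] = [ b ]

Solving the linear system:
  x*      = (-0.8649, -1.1351, 1)
  lambda* = (0.7297, 2.2162)
  f(x*)   = 4.6622

x* = (-0.8649, -1.1351, 1), lambda* = (0.7297, 2.2162)


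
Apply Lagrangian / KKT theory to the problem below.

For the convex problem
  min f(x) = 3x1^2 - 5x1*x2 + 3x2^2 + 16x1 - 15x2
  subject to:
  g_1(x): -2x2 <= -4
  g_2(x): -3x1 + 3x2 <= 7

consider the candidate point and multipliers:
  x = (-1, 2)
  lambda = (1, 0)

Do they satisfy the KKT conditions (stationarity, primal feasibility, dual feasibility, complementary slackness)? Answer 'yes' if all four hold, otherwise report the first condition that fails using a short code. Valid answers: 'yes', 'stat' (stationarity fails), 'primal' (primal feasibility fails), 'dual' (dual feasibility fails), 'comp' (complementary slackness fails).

Gradient of f: grad f(x) = Q x + c = (0, 2)
Constraint values g_i(x) = a_i^T x - b_i:
  g_1((-1, 2)) = 0
  g_2((-1, 2)) = 2
Stationarity residual: grad f(x) + sum_i lambda_i a_i = (0, 0)
  -> stationarity OK
Primal feasibility (all g_i <= 0): FAILS
Dual feasibility (all lambda_i >= 0): OK
Complementary slackness (lambda_i * g_i(x) = 0 for all i): OK

Verdict: the first failing condition is primal_feasibility -> primal.

primal


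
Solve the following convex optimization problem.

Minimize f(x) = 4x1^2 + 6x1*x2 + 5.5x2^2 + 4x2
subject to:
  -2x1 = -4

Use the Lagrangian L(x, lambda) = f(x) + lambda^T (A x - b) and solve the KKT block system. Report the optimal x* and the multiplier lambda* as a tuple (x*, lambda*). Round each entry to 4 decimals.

Form the Lagrangian:
  L(x, lambda) = (1/2) x^T Q x + c^T x + lambda^T (A x - b)
Stationarity (grad_x L = 0): Q x + c + A^T lambda = 0.
Primal feasibility: A x = b.

This gives the KKT block system:
  [ Q   A^T ] [ x     ]   [-c ]
  [ A    0  ] [ lambda ] = [ b ]

Solving the linear system:
  x*      = (2, -1.4545)
  lambda* = (3.6364)
  f(x*)   = 4.3636

x* = (2, -1.4545), lambda* = (3.6364)


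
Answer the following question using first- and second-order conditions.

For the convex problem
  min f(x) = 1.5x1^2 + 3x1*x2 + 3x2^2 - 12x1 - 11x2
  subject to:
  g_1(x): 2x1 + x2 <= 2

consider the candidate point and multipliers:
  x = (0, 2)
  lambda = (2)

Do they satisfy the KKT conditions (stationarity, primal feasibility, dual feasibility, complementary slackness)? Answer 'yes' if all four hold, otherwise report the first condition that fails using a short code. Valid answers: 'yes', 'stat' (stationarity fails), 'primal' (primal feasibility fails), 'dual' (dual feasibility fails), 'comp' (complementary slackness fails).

Gradient of f: grad f(x) = Q x + c = (-6, 1)
Constraint values g_i(x) = a_i^T x - b_i:
  g_1((0, 2)) = 0
Stationarity residual: grad f(x) + sum_i lambda_i a_i = (-2, 3)
  -> stationarity FAILS
Primal feasibility (all g_i <= 0): OK
Dual feasibility (all lambda_i >= 0): OK
Complementary slackness (lambda_i * g_i(x) = 0 for all i): OK

Verdict: the first failing condition is stationarity -> stat.

stat


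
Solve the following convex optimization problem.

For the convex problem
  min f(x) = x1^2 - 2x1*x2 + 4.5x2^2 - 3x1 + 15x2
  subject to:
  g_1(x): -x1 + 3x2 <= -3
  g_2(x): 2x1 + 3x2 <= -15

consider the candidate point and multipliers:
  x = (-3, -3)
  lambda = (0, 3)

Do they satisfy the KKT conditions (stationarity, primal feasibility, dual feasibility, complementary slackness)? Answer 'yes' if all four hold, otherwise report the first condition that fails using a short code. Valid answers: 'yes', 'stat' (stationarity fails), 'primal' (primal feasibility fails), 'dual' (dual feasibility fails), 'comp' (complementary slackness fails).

Gradient of f: grad f(x) = Q x + c = (-3, -6)
Constraint values g_i(x) = a_i^T x - b_i:
  g_1((-3, -3)) = -3
  g_2((-3, -3)) = 0
Stationarity residual: grad f(x) + sum_i lambda_i a_i = (3, 3)
  -> stationarity FAILS
Primal feasibility (all g_i <= 0): OK
Dual feasibility (all lambda_i >= 0): OK
Complementary slackness (lambda_i * g_i(x) = 0 for all i): OK

Verdict: the first failing condition is stationarity -> stat.

stat


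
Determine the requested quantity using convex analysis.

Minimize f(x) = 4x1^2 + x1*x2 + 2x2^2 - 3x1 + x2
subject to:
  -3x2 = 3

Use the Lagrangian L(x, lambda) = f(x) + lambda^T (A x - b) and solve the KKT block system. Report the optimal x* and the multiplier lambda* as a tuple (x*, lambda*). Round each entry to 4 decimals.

Form the Lagrangian:
  L(x, lambda) = (1/2) x^T Q x + c^T x + lambda^T (A x - b)
Stationarity (grad_x L = 0): Q x + c + A^T lambda = 0.
Primal feasibility: A x = b.

This gives the KKT block system:
  [ Q   A^T ] [ x     ]   [-c ]
  [ A    0  ] [ lambda ] = [ b ]

Solving the linear system:
  x*      = (0.5, -1)
  lambda* = (-0.8333)
  f(x*)   = 0

x* = (0.5, -1), lambda* = (-0.8333)


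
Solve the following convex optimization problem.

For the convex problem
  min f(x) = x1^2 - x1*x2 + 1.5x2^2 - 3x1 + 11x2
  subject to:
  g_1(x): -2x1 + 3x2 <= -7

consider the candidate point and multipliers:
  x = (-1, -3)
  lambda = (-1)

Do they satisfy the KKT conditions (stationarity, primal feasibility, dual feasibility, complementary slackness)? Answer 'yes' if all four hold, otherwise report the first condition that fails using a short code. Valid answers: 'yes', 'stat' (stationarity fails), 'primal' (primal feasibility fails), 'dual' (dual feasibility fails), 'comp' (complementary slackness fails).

Gradient of f: grad f(x) = Q x + c = (-2, 3)
Constraint values g_i(x) = a_i^T x - b_i:
  g_1((-1, -3)) = 0
Stationarity residual: grad f(x) + sum_i lambda_i a_i = (0, 0)
  -> stationarity OK
Primal feasibility (all g_i <= 0): OK
Dual feasibility (all lambda_i >= 0): FAILS
Complementary slackness (lambda_i * g_i(x) = 0 for all i): OK

Verdict: the first failing condition is dual_feasibility -> dual.

dual


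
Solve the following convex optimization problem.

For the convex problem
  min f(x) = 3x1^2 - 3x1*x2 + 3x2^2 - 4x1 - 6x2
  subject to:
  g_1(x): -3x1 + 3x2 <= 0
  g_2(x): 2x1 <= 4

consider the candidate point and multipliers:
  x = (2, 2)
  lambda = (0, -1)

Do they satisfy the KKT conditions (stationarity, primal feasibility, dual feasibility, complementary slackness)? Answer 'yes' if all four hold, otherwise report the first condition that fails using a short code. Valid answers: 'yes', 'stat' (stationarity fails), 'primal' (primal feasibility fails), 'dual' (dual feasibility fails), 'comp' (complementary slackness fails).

Gradient of f: grad f(x) = Q x + c = (2, 0)
Constraint values g_i(x) = a_i^T x - b_i:
  g_1((2, 2)) = 0
  g_2((2, 2)) = 0
Stationarity residual: grad f(x) + sum_i lambda_i a_i = (0, 0)
  -> stationarity OK
Primal feasibility (all g_i <= 0): OK
Dual feasibility (all lambda_i >= 0): FAILS
Complementary slackness (lambda_i * g_i(x) = 0 for all i): OK

Verdict: the first failing condition is dual_feasibility -> dual.

dual


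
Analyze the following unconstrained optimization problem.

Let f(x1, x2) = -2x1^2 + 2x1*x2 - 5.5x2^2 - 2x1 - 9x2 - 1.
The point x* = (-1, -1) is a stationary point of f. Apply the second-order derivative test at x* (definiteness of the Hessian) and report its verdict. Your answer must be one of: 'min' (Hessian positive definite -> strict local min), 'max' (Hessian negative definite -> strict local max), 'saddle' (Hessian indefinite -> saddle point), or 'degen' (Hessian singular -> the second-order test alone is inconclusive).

Compute the Hessian H = grad^2 f:
  H = [[-4, 2], [2, -11]]
Verify stationarity: grad f(x*) = H x* + g = (0, 0).
Eigenvalues of H: -11.5311, -3.4689.
Both eigenvalues < 0, so H is negative definite -> x* is a strict local max.

max


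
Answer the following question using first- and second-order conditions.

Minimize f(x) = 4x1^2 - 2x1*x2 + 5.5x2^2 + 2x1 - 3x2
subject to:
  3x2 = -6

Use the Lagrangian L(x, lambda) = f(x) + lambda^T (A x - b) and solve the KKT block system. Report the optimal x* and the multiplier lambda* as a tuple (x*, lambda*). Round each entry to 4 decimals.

Form the Lagrangian:
  L(x, lambda) = (1/2) x^T Q x + c^T x + lambda^T (A x - b)
Stationarity (grad_x L = 0): Q x + c + A^T lambda = 0.
Primal feasibility: A x = b.

This gives the KKT block system:
  [ Q   A^T ] [ x     ]   [-c ]
  [ A    0  ] [ lambda ] = [ b ]

Solving the linear system:
  x*      = (-0.75, -2)
  lambda* = (7.8333)
  f(x*)   = 25.75

x* = (-0.75, -2), lambda* = (7.8333)


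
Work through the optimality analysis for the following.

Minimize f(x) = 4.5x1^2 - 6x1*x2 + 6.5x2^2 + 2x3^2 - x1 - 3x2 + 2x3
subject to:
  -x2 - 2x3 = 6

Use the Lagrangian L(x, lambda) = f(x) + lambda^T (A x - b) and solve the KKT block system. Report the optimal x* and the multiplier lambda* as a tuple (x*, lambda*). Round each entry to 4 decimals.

Form the Lagrangian:
  L(x, lambda) = (1/2) x^T Q x + c^T x + lambda^T (A x - b)
Stationarity (grad_x L = 0): Q x + c + A^T lambda = 0.
Primal feasibility: A x = b.

This gives the KKT block system:
  [ Q   A^T ] [ x     ]   [-c ]
  [ A    0  ] [ lambda ] = [ b ]

Solving the linear system:
  x*      = (0.0222, -0.1333, -2.9333)
  lambda* = (-4.8667)
  f(x*)   = 11.8556

x* = (0.0222, -0.1333, -2.9333), lambda* = (-4.8667)


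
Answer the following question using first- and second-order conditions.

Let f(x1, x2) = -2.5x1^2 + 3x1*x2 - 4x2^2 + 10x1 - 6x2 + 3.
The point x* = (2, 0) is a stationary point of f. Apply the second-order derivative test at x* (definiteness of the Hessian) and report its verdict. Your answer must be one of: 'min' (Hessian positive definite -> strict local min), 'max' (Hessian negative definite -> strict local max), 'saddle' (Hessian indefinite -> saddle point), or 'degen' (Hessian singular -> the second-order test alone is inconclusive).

Compute the Hessian H = grad^2 f:
  H = [[-5, 3], [3, -8]]
Verify stationarity: grad f(x*) = H x* + g = (0, 0).
Eigenvalues of H: -9.8541, -3.1459.
Both eigenvalues < 0, so H is negative definite -> x* is a strict local max.

max


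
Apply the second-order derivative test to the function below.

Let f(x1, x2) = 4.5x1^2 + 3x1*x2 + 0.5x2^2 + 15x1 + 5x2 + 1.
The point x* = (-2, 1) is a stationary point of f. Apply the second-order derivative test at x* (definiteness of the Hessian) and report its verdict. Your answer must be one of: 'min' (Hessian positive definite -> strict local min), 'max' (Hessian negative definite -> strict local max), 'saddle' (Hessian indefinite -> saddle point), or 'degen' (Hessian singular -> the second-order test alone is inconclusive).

Compute the Hessian H = grad^2 f:
  H = [[9, 3], [3, 1]]
Verify stationarity: grad f(x*) = H x* + g = (0, 0).
Eigenvalues of H: 0, 10.
H has a zero eigenvalue (singular; positive semidefinite but not definite), so H is neither positive definite, negative definite, nor indefinite. The second-order test alone is inconclusive -> degen.
(Indeed, f is constant along the null direction of H through x*, so x* is not a strict local extremum.)

degen


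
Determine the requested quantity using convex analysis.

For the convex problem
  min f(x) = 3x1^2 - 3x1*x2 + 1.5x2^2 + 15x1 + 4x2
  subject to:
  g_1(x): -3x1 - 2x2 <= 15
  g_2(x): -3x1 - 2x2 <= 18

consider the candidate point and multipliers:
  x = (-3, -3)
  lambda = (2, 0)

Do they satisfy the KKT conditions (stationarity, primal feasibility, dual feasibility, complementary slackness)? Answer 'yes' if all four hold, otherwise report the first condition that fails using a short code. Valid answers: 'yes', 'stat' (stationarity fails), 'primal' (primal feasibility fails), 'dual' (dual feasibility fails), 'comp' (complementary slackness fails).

Gradient of f: grad f(x) = Q x + c = (6, 4)
Constraint values g_i(x) = a_i^T x - b_i:
  g_1((-3, -3)) = 0
  g_2((-3, -3)) = -3
Stationarity residual: grad f(x) + sum_i lambda_i a_i = (0, 0)
  -> stationarity OK
Primal feasibility (all g_i <= 0): OK
Dual feasibility (all lambda_i >= 0): OK
Complementary slackness (lambda_i * g_i(x) = 0 for all i): OK

Verdict: yes, KKT holds.

yes


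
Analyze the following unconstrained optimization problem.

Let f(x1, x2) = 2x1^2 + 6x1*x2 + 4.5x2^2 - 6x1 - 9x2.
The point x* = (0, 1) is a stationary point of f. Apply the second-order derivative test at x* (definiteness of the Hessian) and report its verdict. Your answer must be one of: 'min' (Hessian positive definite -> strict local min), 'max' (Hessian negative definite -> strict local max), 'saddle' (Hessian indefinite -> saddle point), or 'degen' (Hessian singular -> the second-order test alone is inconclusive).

Compute the Hessian H = grad^2 f:
  H = [[4, 6], [6, 9]]
Verify stationarity: grad f(x*) = H x* + g = (0, 0).
Eigenvalues of H: 0, 13.
H has a zero eigenvalue (singular; positive semidefinite but not definite), so H is neither positive definite, negative definite, nor indefinite. The second-order test alone is inconclusive -> degen.
(Indeed, f is constant along the null direction of H through x*, so x* is not a strict local extremum.)

degen


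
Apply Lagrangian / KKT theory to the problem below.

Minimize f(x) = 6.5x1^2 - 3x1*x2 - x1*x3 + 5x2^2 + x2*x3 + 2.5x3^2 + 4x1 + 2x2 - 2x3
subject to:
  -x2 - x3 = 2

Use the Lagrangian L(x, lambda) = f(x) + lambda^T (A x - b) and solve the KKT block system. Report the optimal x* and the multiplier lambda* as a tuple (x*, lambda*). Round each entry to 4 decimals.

Form the Lagrangian:
  L(x, lambda) = (1/2) x^T Q x + c^T x + lambda^T (A x - b)
Stationarity (grad_x L = 0): Q x + c + A^T lambda = 0.
Primal feasibility: A x = b.

This gives the KKT block system:
  [ Q   A^T ] [ x     ]   [-c ]
  [ A    0  ] [ lambda ] = [ b ]

Solving the linear system:
  x*      = (-0.6182, -1.0182, -0.9818)
  lambda* = (-7.3091)
  f(x*)   = 6.0364

x* = (-0.6182, -1.0182, -0.9818), lambda* = (-7.3091)


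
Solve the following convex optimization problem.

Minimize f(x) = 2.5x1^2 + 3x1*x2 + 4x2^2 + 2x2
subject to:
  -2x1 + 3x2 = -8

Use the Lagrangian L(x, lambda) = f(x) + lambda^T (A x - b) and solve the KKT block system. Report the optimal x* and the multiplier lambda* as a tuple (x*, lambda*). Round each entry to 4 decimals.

Form the Lagrangian:
  L(x, lambda) = (1/2) x^T Q x + c^T x + lambda^T (A x - b)
Stationarity (grad_x L = 0): Q x + c + A^T lambda = 0.
Primal feasibility: A x = b.

This gives the KKT block system:
  [ Q   A^T ] [ x     ]   [-c ]
  [ A    0  ] [ lambda ] = [ b ]

Solving the linear system:
  x*      = (1.6637, -1.5575)
  lambda* = (1.823)
  f(x*)   = 5.7345

x* = (1.6637, -1.5575), lambda* = (1.823)


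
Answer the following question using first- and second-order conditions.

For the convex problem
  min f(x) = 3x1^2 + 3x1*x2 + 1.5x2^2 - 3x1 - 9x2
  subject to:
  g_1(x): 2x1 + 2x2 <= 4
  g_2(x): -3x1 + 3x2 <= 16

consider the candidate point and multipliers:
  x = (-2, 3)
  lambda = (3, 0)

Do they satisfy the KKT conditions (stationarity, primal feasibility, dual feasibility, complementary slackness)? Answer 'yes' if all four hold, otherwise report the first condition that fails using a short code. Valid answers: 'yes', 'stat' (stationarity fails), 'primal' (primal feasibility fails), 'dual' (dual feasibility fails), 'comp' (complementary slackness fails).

Gradient of f: grad f(x) = Q x + c = (-6, -6)
Constraint values g_i(x) = a_i^T x - b_i:
  g_1((-2, 3)) = -2
  g_2((-2, 3)) = -1
Stationarity residual: grad f(x) + sum_i lambda_i a_i = (0, 0)
  -> stationarity OK
Primal feasibility (all g_i <= 0): OK
Dual feasibility (all lambda_i >= 0): OK
Complementary slackness (lambda_i * g_i(x) = 0 for all i): FAILS

Verdict: the first failing condition is complementary_slackness -> comp.

comp


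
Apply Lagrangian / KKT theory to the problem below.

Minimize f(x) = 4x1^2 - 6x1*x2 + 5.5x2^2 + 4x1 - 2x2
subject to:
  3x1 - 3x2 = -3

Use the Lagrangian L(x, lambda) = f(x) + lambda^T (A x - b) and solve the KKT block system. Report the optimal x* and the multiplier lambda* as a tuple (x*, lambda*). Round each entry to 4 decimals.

Form the Lagrangian:
  L(x, lambda) = (1/2) x^T Q x + c^T x + lambda^T (A x - b)
Stationarity (grad_x L = 0): Q x + c + A^T lambda = 0.
Primal feasibility: A x = b.

This gives the KKT block system:
  [ Q   A^T ] [ x     ]   [-c ]
  [ A    0  ] [ lambda ] = [ b ]

Solving the linear system:
  x*      = (-1, 0)
  lambda* = (1.3333)
  f(x*)   = 0

x* = (-1, 0), lambda* = (1.3333)


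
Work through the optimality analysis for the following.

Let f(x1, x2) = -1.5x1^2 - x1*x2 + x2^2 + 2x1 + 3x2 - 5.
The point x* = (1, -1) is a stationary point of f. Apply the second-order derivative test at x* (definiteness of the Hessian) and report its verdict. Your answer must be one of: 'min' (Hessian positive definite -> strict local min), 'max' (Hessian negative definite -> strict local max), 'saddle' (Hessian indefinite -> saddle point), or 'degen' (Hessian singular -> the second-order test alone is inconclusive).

Compute the Hessian H = grad^2 f:
  H = [[-3, -1], [-1, 2]]
Verify stationarity: grad f(x*) = H x* + g = (0, 0).
Eigenvalues of H: -3.1926, 2.1926.
Eigenvalues have mixed signs, so H is indefinite -> x* is a saddle point.

saddle


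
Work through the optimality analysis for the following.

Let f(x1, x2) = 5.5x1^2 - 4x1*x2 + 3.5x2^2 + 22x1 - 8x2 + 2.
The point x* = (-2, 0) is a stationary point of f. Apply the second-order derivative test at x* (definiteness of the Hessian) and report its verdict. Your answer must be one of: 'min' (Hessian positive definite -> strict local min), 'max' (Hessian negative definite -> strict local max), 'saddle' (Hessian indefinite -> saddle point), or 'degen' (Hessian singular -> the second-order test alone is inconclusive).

Compute the Hessian H = grad^2 f:
  H = [[11, -4], [-4, 7]]
Verify stationarity: grad f(x*) = H x* + g = (0, 0).
Eigenvalues of H: 4.5279, 13.4721.
Both eigenvalues > 0, so H is positive definite -> x* is a strict local min.

min


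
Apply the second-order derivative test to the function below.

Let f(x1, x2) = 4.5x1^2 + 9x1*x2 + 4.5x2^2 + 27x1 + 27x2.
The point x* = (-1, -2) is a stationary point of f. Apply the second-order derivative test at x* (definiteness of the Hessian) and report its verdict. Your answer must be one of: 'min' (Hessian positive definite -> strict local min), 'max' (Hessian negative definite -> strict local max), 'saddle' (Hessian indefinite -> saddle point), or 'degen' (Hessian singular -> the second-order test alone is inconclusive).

Compute the Hessian H = grad^2 f:
  H = [[9, 9], [9, 9]]
Verify stationarity: grad f(x*) = H x* + g = (0, 0).
Eigenvalues of H: 0, 18.
H has a zero eigenvalue (singular; positive semidefinite but not definite), so H is neither positive definite, negative definite, nor indefinite. The second-order test alone is inconclusive -> degen.
(Indeed, f is constant along the null direction of H through x*, so x* is not a strict local extremum.)

degen
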